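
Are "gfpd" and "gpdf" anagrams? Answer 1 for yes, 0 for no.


Strings: "gfpd", "gpdf"
Sorted first:  dfgp
Sorted second: dfgp
Sorted forms match => anagrams

1


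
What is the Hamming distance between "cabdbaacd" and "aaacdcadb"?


Comparing "cabdbaacd" and "aaacdcadb" position by position:
  Position 0: 'c' vs 'a' => differ
  Position 1: 'a' vs 'a' => same
  Position 2: 'b' vs 'a' => differ
  Position 3: 'd' vs 'c' => differ
  Position 4: 'b' vs 'd' => differ
  Position 5: 'a' vs 'c' => differ
  Position 6: 'a' vs 'a' => same
  Position 7: 'c' vs 'd' => differ
  Position 8: 'd' vs 'b' => differ
Total differences (Hamming distance): 7

7


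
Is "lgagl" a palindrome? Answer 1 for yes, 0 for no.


Input: lgagl
Reversed: lgagl
  Compare pos 0 ('l') with pos 4 ('l'): match
  Compare pos 1 ('g') with pos 3 ('g'): match
Result: palindrome

1


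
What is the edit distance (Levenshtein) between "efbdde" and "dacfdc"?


Computing edit distance: "efbdde" -> "dacfdc"
DP table:
           d    a    c    f    d    c
      0    1    2    3    4    5    6
  e   1    1    2    3    4    5    6
  f   2    2    2    3    3    4    5
  b   3    3    3    3    4    4    5
  d   4    3    4    4    4    4    5
  d   5    4    4    5    5    4    5
  e   6    5    5    5    6    5    5
Edit distance = dp[6][6] = 5

5


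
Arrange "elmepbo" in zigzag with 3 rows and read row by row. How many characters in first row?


Zigzag "elmepbo" into 3 rows:
Placing characters:
  'e' => row 0
  'l' => row 1
  'm' => row 2
  'e' => row 1
  'p' => row 0
  'b' => row 1
  'o' => row 2
Rows:
  Row 0: "ep"
  Row 1: "leb"
  Row 2: "mo"
First row length: 2

2


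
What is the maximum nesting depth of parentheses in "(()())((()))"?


Input: "(()())((()))"
Tracking depth:
  Position 0 '(': depth becomes 1
  Position 1 '(': depth becomes 2
  Position 2 ')': depth becomes 1
  Position 3 '(': depth becomes 2
  Position 4 ')': depth becomes 1
  Position 5 ')': depth becomes 0
  Position 6 '(': depth becomes 1
  Position 7 '(': depth becomes 2
  Position 8 '(': depth becomes 3
  Position 9 ')': depth becomes 2
  Position 10 ')': depth becomes 1
  Position 11 ')': depth becomes 0
Maximum depth reached: 3

3


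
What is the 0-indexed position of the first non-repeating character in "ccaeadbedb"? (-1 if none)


Input: ccaeadbedb
Character frequencies:
  'a': 2
  'b': 2
  'c': 2
  'd': 2
  'e': 2
Scanning left to right for freq == 1:
  Position 0 ('c'): freq=2, skip
  Position 1 ('c'): freq=2, skip
  Position 2 ('a'): freq=2, skip
  Position 3 ('e'): freq=2, skip
  Position 4 ('a'): freq=2, skip
  Position 5 ('d'): freq=2, skip
  Position 6 ('b'): freq=2, skip
  Position 7 ('e'): freq=2, skip
  Position 8 ('d'): freq=2, skip
  Position 9 ('b'): freq=2, skip
  No unique character found => answer = -1

-1


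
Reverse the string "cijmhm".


Input: cijmhm
Reading characters right to left:
  Position 5: 'm'
  Position 4: 'h'
  Position 3: 'm'
  Position 2: 'j'
  Position 1: 'i'
  Position 0: 'c'
Reversed: mhmjic

mhmjic


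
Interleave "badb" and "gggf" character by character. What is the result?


Interleaving "badb" and "gggf":
  Position 0: 'b' from first, 'g' from second => "bg"
  Position 1: 'a' from first, 'g' from second => "ag"
  Position 2: 'd' from first, 'g' from second => "dg"
  Position 3: 'b' from first, 'f' from second => "bf"
Result: bgagdgbf

bgagdgbf


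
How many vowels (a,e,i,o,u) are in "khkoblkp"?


Input: khkoblkp
Checking each character:
  'k' at position 0: consonant
  'h' at position 1: consonant
  'k' at position 2: consonant
  'o' at position 3: vowel (running total: 1)
  'b' at position 4: consonant
  'l' at position 5: consonant
  'k' at position 6: consonant
  'p' at position 7: consonant
Total vowels: 1

1


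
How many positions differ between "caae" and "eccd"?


Comparing "caae" and "eccd" position by position:
  Position 0: 'c' vs 'e' => DIFFER
  Position 1: 'a' vs 'c' => DIFFER
  Position 2: 'a' vs 'c' => DIFFER
  Position 3: 'e' vs 'd' => DIFFER
Positions that differ: 4

4


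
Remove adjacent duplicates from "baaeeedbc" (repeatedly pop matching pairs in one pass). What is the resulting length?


Input: baaeeedbc
Stack-based adjacent duplicate removal:
  Read 'b': push. Stack: b
  Read 'a': push. Stack: ba
  Read 'a': matches stack top 'a' => pop. Stack: b
  Read 'e': push. Stack: be
  Read 'e': matches stack top 'e' => pop. Stack: b
  Read 'e': push. Stack: be
  Read 'd': push. Stack: bed
  Read 'b': push. Stack: bedb
  Read 'c': push. Stack: bedbc
Final stack: "bedbc" (length 5)

5


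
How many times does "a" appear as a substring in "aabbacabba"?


Searching for "a" in "aabbacabba"
Scanning each position:
  Position 0: "a" => MATCH
  Position 1: "a" => MATCH
  Position 2: "b" => no
  Position 3: "b" => no
  Position 4: "a" => MATCH
  Position 5: "c" => no
  Position 6: "a" => MATCH
  Position 7: "b" => no
  Position 8: "b" => no
  Position 9: "a" => MATCH
Total occurrences: 5

5


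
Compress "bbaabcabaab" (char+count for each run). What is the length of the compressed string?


Input: bbaabcabaab
Runs:
  'b' x 2 => "b2"
  'a' x 2 => "a2"
  'b' x 1 => "b1"
  'c' x 1 => "c1"
  'a' x 1 => "a1"
  'b' x 1 => "b1"
  'a' x 2 => "a2"
  'b' x 1 => "b1"
Compressed: "b2a2b1c1a1b1a2b1"
Compressed length: 16

16


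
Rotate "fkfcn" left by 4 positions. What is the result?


Input: "fkfcn", rotate left by 4
First 4 characters: "fkfc"
Remaining characters: "n"
Concatenate remaining + first: "n" + "fkfc" = "nfkfc"

nfkfc


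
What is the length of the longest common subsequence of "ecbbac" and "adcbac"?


LCS of "ecbbac" and "adcbac"
DP table:
           a    d    c    b    a    c
      0    0    0    0    0    0    0
  e   0    0    0    0    0    0    0
  c   0    0    0    1    1    1    1
  b   0    0    0    1    2    2    2
  b   0    0    0    1    2    2    2
  a   0    1    1    1    2    3    3
  c   0    1    1    2    2    3    4
LCS length = dp[6][6] = 4

4


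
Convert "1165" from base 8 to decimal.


Input: "1165" in base 8
Positional expansion:
  Digit '1' (value 1) x 8^3 = 512
  Digit '1' (value 1) x 8^2 = 64
  Digit '6' (value 6) x 8^1 = 48
  Digit '5' (value 5) x 8^0 = 5
Sum = 629

629


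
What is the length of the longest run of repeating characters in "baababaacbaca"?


Input: "baababaacbaca"
Scanning for longest run:
  Position 1 ('a'): new char, reset run to 1
  Position 2 ('a'): continues run of 'a', length=2
  Position 3 ('b'): new char, reset run to 1
  Position 4 ('a'): new char, reset run to 1
  Position 5 ('b'): new char, reset run to 1
  Position 6 ('a'): new char, reset run to 1
  Position 7 ('a'): continues run of 'a', length=2
  Position 8 ('c'): new char, reset run to 1
  Position 9 ('b'): new char, reset run to 1
  Position 10 ('a'): new char, reset run to 1
  Position 11 ('c'): new char, reset run to 1
  Position 12 ('a'): new char, reset run to 1
Longest run: 'a' with length 2

2


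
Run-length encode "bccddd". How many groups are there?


Input: bccddd
Scanning for consecutive runs:
  Group 1: 'b' x 1 (positions 0-0)
  Group 2: 'c' x 2 (positions 1-2)
  Group 3: 'd' x 3 (positions 3-5)
Total groups: 3

3


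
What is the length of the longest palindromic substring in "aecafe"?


Input: "aecafe"
Checking substrings for palindromes:
  No multi-char palindromic substrings found
Longest palindromic substring: "a" with length 1

1


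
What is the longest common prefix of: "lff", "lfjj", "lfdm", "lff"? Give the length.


Words: lff, lfjj, lfdm, lff
  Position 0: all 'l' => match
  Position 1: all 'f' => match
  Position 2: ('f', 'j', 'd', 'f') => mismatch, stop
LCP = "lf" (length 2)

2


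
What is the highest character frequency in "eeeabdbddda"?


Input: eeeabdbddda
Character counts:
  'a': 2
  'b': 2
  'd': 4
  'e': 3
Maximum frequency: 4

4


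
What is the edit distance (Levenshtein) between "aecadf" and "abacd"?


Computing edit distance: "aecadf" -> "abacd"
DP table:
           a    b    a    c    d
      0    1    2    3    4    5
  a   1    0    1    2    3    4
  e   2    1    1    2    3    4
  c   3    2    2    2    2    3
  a   4    3    3    2    3    3
  d   5    4    4    3    3    3
  f   6    5    5    4    4    4
Edit distance = dp[6][5] = 4

4


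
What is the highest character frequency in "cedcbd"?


Input: cedcbd
Character counts:
  'b': 1
  'c': 2
  'd': 2
  'e': 1
Maximum frequency: 2

2


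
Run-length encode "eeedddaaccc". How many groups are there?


Input: eeedddaaccc
Scanning for consecutive runs:
  Group 1: 'e' x 3 (positions 0-2)
  Group 2: 'd' x 3 (positions 3-5)
  Group 3: 'a' x 2 (positions 6-7)
  Group 4: 'c' x 3 (positions 8-10)
Total groups: 4

4


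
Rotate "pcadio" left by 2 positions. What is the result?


Input: "pcadio", rotate left by 2
First 2 characters: "pc"
Remaining characters: "adio"
Concatenate remaining + first: "adio" + "pc" = "adiopc"

adiopc


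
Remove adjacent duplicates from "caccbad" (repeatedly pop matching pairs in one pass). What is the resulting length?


Input: caccbad
Stack-based adjacent duplicate removal:
  Read 'c': push. Stack: c
  Read 'a': push. Stack: ca
  Read 'c': push. Stack: cac
  Read 'c': matches stack top 'c' => pop. Stack: ca
  Read 'b': push. Stack: cab
  Read 'a': push. Stack: caba
  Read 'd': push. Stack: cabad
Final stack: "cabad" (length 5)

5


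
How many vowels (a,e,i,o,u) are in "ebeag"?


Input: ebeag
Checking each character:
  'e' at position 0: vowel (running total: 1)
  'b' at position 1: consonant
  'e' at position 2: vowel (running total: 2)
  'a' at position 3: vowel (running total: 3)
  'g' at position 4: consonant
Total vowels: 3

3


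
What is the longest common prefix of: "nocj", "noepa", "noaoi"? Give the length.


Words: nocj, noepa, noaoi
  Position 0: all 'n' => match
  Position 1: all 'o' => match
  Position 2: ('c', 'e', 'a') => mismatch, stop
LCP = "no" (length 2)

2


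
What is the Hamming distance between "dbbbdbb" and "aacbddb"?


Comparing "dbbbdbb" and "aacbddb" position by position:
  Position 0: 'd' vs 'a' => differ
  Position 1: 'b' vs 'a' => differ
  Position 2: 'b' vs 'c' => differ
  Position 3: 'b' vs 'b' => same
  Position 4: 'd' vs 'd' => same
  Position 5: 'b' vs 'd' => differ
  Position 6: 'b' vs 'b' => same
Total differences (Hamming distance): 4

4


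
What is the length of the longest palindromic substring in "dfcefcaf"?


Input: "dfcefcaf"
Checking substrings for palindromes:
  No multi-char palindromic substrings found
Longest palindromic substring: "d" with length 1

1


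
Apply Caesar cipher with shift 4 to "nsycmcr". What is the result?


Caesar cipher: shift "nsycmcr" by 4
  'n' (pos 13) + 4 = pos 17 = 'r'
  's' (pos 18) + 4 = pos 22 = 'w'
  'y' (pos 24) + 4 = pos 2 = 'c'
  'c' (pos 2) + 4 = pos 6 = 'g'
  'm' (pos 12) + 4 = pos 16 = 'q'
  'c' (pos 2) + 4 = pos 6 = 'g'
  'r' (pos 17) + 4 = pos 21 = 'v'
Result: rwcgqgv

rwcgqgv


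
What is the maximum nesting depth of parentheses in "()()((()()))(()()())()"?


Input: "()()((()()))(()()())()"
Tracking depth:
  Position 0 '(': depth becomes 1
  Position 1 ')': depth becomes 0
  Position 2 '(': depth becomes 1
  Position 3 ')': depth becomes 0
  Position 4 '(': depth becomes 1
  Position 5 '(': depth becomes 2
  Position 6 '(': depth becomes 3
  Position 7 ')': depth becomes 2
  Position 8 '(': depth becomes 3
  Position 9 ')': depth becomes 2
  Position 10 ')': depth becomes 1
  Position 11 ')': depth becomes 0
  Position 12 '(': depth becomes 1
  Position 13 '(': depth becomes 2
  Position 14 ')': depth becomes 1
  Position 15 '(': depth becomes 2
  Position 16 ')': depth becomes 1
  Position 17 '(': depth becomes 2
  Position 18 ')': depth becomes 1
  Position 19 ')': depth becomes 0
  Position 20 '(': depth becomes 1
  Position 21 ')': depth becomes 0
Maximum depth reached: 3

3


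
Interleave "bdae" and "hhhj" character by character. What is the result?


Interleaving "bdae" and "hhhj":
  Position 0: 'b' from first, 'h' from second => "bh"
  Position 1: 'd' from first, 'h' from second => "dh"
  Position 2: 'a' from first, 'h' from second => "ah"
  Position 3: 'e' from first, 'j' from second => "ej"
Result: bhdhahej

bhdhahej


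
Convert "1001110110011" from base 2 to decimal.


Input: "1001110110011" in base 2
Positional expansion:
  Digit '1' (value 1) x 2^12 = 4096
  Digit '0' (value 0) x 2^11 = 0
  Digit '0' (value 0) x 2^10 = 0
  Digit '1' (value 1) x 2^9 = 512
  Digit '1' (value 1) x 2^8 = 256
  Digit '1' (value 1) x 2^7 = 128
  Digit '0' (value 0) x 2^6 = 0
  Digit '1' (value 1) x 2^5 = 32
  Digit '1' (value 1) x 2^4 = 16
  Digit '0' (value 0) x 2^3 = 0
  Digit '0' (value 0) x 2^2 = 0
  Digit '1' (value 1) x 2^1 = 2
  Digit '1' (value 1) x 2^0 = 1
Sum = 5043

5043


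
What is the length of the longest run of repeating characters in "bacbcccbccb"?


Input: "bacbcccbccb"
Scanning for longest run:
  Position 1 ('a'): new char, reset run to 1
  Position 2 ('c'): new char, reset run to 1
  Position 3 ('b'): new char, reset run to 1
  Position 4 ('c'): new char, reset run to 1
  Position 5 ('c'): continues run of 'c', length=2
  Position 6 ('c'): continues run of 'c', length=3
  Position 7 ('b'): new char, reset run to 1
  Position 8 ('c'): new char, reset run to 1
  Position 9 ('c'): continues run of 'c', length=2
  Position 10 ('b'): new char, reset run to 1
Longest run: 'c' with length 3

3


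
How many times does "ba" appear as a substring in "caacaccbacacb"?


Searching for "ba" in "caacaccbacacb"
Scanning each position:
  Position 0: "ca" => no
  Position 1: "aa" => no
  Position 2: "ac" => no
  Position 3: "ca" => no
  Position 4: "ac" => no
  Position 5: "cc" => no
  Position 6: "cb" => no
  Position 7: "ba" => MATCH
  Position 8: "ac" => no
  Position 9: "ca" => no
  Position 10: "ac" => no
  Position 11: "cb" => no
Total occurrences: 1

1


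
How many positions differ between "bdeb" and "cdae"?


Comparing "bdeb" and "cdae" position by position:
  Position 0: 'b' vs 'c' => DIFFER
  Position 1: 'd' vs 'd' => same
  Position 2: 'e' vs 'a' => DIFFER
  Position 3: 'b' vs 'e' => DIFFER
Positions that differ: 3

3


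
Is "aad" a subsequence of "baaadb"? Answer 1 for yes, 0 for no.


Check if "aad" is a subsequence of "baaadb"
Greedy scan:
  Position 0 ('b'): no match needed
  Position 1 ('a'): matches sub[0] = 'a'
  Position 2 ('a'): matches sub[1] = 'a'
  Position 3 ('a'): no match needed
  Position 4 ('d'): matches sub[2] = 'd'
  Position 5 ('b'): no match needed
All 3 characters matched => is a subsequence

1


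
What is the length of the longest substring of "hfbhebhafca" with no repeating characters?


Input: "hfbhebhafca"
Sliding window (track last position of each char):
  Position 0 ('h'): window [0,0] length 1 -- new best
  Position 1 ('f'): window [0,1] length 2 -- new best
  Position 2 ('b'): window [0,2] length 3 -- new best
  Position 3 ('h'): repeat (last at 0), move window start to 1
  Position 3 ('h'): window [1,3] length 3
  Position 4 ('e'): window [1,4] length 4 -- new best
  Position 5 ('b'): repeat (last at 2), move window start to 3
  Position 5 ('b'): window [3,5] length 3
  Position 6 ('h'): repeat (last at 3), move window start to 4
  Position 6 ('h'): window [4,6] length 3
  Position 7 ('a'): window [4,7] length 4
  Position 8 ('f'): window [4,8] length 5 -- new best
  Position 9 ('c'): window [4,9] length 6 -- new best
  Position 10 ('a'): repeat (last at 7), move window start to 8
  Position 10 ('a'): window [8,10] length 3
Longest substring with no repeats: "ebhafc" with length 6

6


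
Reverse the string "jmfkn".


Input: jmfkn
Reading characters right to left:
  Position 4: 'n'
  Position 3: 'k'
  Position 2: 'f'
  Position 1: 'm'
  Position 0: 'j'
Reversed: nkfmj

nkfmj


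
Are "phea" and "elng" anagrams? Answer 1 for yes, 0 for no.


Strings: "phea", "elng"
Sorted first:  aehp
Sorted second: egln
Differ at position 0: 'a' vs 'e' => not anagrams

0


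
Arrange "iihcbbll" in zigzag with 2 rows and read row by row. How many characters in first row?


Zigzag "iihcbbll" into 2 rows:
Placing characters:
  'i' => row 0
  'i' => row 1
  'h' => row 0
  'c' => row 1
  'b' => row 0
  'b' => row 1
  'l' => row 0
  'l' => row 1
Rows:
  Row 0: "ihbl"
  Row 1: "icbl"
First row length: 4

4


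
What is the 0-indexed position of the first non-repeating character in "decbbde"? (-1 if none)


Input: decbbde
Character frequencies:
  'b': 2
  'c': 1
  'd': 2
  'e': 2
Scanning left to right for freq == 1:
  Position 0 ('d'): freq=2, skip
  Position 1 ('e'): freq=2, skip
  Position 2 ('c'): unique! => answer = 2

2


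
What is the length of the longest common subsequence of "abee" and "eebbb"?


LCS of "abee" and "eebbb"
DP table:
           e    e    b    b    b
      0    0    0    0    0    0
  a   0    0    0    0    0    0
  b   0    0    0    1    1    1
  e   0    1    1    1    1    1
  e   0    1    2    2    2    2
LCS length = dp[4][5] = 2

2


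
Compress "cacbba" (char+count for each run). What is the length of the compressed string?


Input: cacbba
Runs:
  'c' x 1 => "c1"
  'a' x 1 => "a1"
  'c' x 1 => "c1"
  'b' x 2 => "b2"
  'a' x 1 => "a1"
Compressed: "c1a1c1b2a1"
Compressed length: 10

10


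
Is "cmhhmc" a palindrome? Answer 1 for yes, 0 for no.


Input: cmhhmc
Reversed: cmhhmc
  Compare pos 0 ('c') with pos 5 ('c'): match
  Compare pos 1 ('m') with pos 4 ('m'): match
  Compare pos 2 ('h') with pos 3 ('h'): match
Result: palindrome

1


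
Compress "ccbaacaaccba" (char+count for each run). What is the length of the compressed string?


Input: ccbaacaaccba
Runs:
  'c' x 2 => "c2"
  'b' x 1 => "b1"
  'a' x 2 => "a2"
  'c' x 1 => "c1"
  'a' x 2 => "a2"
  'c' x 2 => "c2"
  'b' x 1 => "b1"
  'a' x 1 => "a1"
Compressed: "c2b1a2c1a2c2b1a1"
Compressed length: 16

16


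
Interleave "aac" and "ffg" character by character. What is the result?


Interleaving "aac" and "ffg":
  Position 0: 'a' from first, 'f' from second => "af"
  Position 1: 'a' from first, 'f' from second => "af"
  Position 2: 'c' from first, 'g' from second => "cg"
Result: afafcg

afafcg


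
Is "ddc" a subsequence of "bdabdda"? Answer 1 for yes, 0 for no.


Check if "ddc" is a subsequence of "bdabdda"
Greedy scan:
  Position 0 ('b'): no match needed
  Position 1 ('d'): matches sub[0] = 'd'
  Position 2 ('a'): no match needed
  Position 3 ('b'): no match needed
  Position 4 ('d'): matches sub[1] = 'd'
  Position 5 ('d'): no match needed
  Position 6 ('a'): no match needed
Only matched 2/3 characters => not a subsequence

0


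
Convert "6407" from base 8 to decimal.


Input: "6407" in base 8
Positional expansion:
  Digit '6' (value 6) x 8^3 = 3072
  Digit '4' (value 4) x 8^2 = 256
  Digit '0' (value 0) x 8^1 = 0
  Digit '7' (value 7) x 8^0 = 7
Sum = 3335

3335


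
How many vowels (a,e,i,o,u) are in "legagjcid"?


Input: legagjcid
Checking each character:
  'l' at position 0: consonant
  'e' at position 1: vowel (running total: 1)
  'g' at position 2: consonant
  'a' at position 3: vowel (running total: 2)
  'g' at position 4: consonant
  'j' at position 5: consonant
  'c' at position 6: consonant
  'i' at position 7: vowel (running total: 3)
  'd' at position 8: consonant
Total vowels: 3

3


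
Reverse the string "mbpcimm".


Input: mbpcimm
Reading characters right to left:
  Position 6: 'm'
  Position 5: 'm'
  Position 4: 'i'
  Position 3: 'c'
  Position 2: 'p'
  Position 1: 'b'
  Position 0: 'm'
Reversed: mmicpbm

mmicpbm


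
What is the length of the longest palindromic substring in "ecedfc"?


Input: "ecedfc"
Checking substrings for palindromes:
  [0:3] "ece" (len 3) => palindrome
Longest palindromic substring: "ece" with length 3

3


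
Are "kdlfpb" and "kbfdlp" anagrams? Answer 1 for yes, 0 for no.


Strings: "kdlfpb", "kbfdlp"
Sorted first:  bdfklp
Sorted second: bdfklp
Sorted forms match => anagrams

1


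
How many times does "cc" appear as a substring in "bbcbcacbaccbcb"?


Searching for "cc" in "bbcbcacbaccbcb"
Scanning each position:
  Position 0: "bb" => no
  Position 1: "bc" => no
  Position 2: "cb" => no
  Position 3: "bc" => no
  Position 4: "ca" => no
  Position 5: "ac" => no
  Position 6: "cb" => no
  Position 7: "ba" => no
  Position 8: "ac" => no
  Position 9: "cc" => MATCH
  Position 10: "cb" => no
  Position 11: "bc" => no
  Position 12: "cb" => no
Total occurrences: 1

1


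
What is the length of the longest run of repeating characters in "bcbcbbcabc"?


Input: "bcbcbbcabc"
Scanning for longest run:
  Position 1 ('c'): new char, reset run to 1
  Position 2 ('b'): new char, reset run to 1
  Position 3 ('c'): new char, reset run to 1
  Position 4 ('b'): new char, reset run to 1
  Position 5 ('b'): continues run of 'b', length=2
  Position 6 ('c'): new char, reset run to 1
  Position 7 ('a'): new char, reset run to 1
  Position 8 ('b'): new char, reset run to 1
  Position 9 ('c'): new char, reset run to 1
Longest run: 'b' with length 2

2


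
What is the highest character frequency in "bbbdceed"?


Input: bbbdceed
Character counts:
  'b': 3
  'c': 1
  'd': 2
  'e': 2
Maximum frequency: 3

3


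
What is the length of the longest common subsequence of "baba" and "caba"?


LCS of "baba" and "caba"
DP table:
           c    a    b    a
      0    0    0    0    0
  b   0    0    0    1    1
  a   0    0    1    1    2
  b   0    0    1    2    2
  a   0    0    1    2    3
LCS length = dp[4][4] = 3

3


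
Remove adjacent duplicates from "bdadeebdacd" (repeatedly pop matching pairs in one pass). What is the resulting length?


Input: bdadeebdacd
Stack-based adjacent duplicate removal:
  Read 'b': push. Stack: b
  Read 'd': push. Stack: bd
  Read 'a': push. Stack: bda
  Read 'd': push. Stack: bdad
  Read 'e': push. Stack: bdade
  Read 'e': matches stack top 'e' => pop. Stack: bdad
  Read 'b': push. Stack: bdadb
  Read 'd': push. Stack: bdadbd
  Read 'a': push. Stack: bdadbda
  Read 'c': push. Stack: bdadbdac
  Read 'd': push. Stack: bdadbdacd
Final stack: "bdadbdacd" (length 9)

9


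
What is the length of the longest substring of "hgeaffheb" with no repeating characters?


Input: "hgeaffheb"
Sliding window (track last position of each char):
  Position 0 ('h'): window [0,0] length 1 -- new best
  Position 1 ('g'): window [0,1] length 2 -- new best
  Position 2 ('e'): window [0,2] length 3 -- new best
  Position 3 ('a'): window [0,3] length 4 -- new best
  Position 4 ('f'): window [0,4] length 5 -- new best
  Position 5 ('f'): repeat (last at 4), move window start to 5
  Position 5 ('f'): window [5,5] length 1
  Position 6 ('h'): window [5,6] length 2
  Position 7 ('e'): window [5,7] length 3
  Position 8 ('b'): window [5,8] length 4
Longest substring with no repeats: "hgeaf" with length 5

5


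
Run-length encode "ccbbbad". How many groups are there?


Input: ccbbbad
Scanning for consecutive runs:
  Group 1: 'c' x 2 (positions 0-1)
  Group 2: 'b' x 3 (positions 2-4)
  Group 3: 'a' x 1 (positions 5-5)
  Group 4: 'd' x 1 (positions 6-6)
Total groups: 4

4


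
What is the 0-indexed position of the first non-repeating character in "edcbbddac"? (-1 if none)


Input: edcbbddac
Character frequencies:
  'a': 1
  'b': 2
  'c': 2
  'd': 3
  'e': 1
Scanning left to right for freq == 1:
  Position 0 ('e'): unique! => answer = 0

0


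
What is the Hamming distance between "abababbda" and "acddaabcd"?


Comparing "abababbda" and "acddaabcd" position by position:
  Position 0: 'a' vs 'a' => same
  Position 1: 'b' vs 'c' => differ
  Position 2: 'a' vs 'd' => differ
  Position 3: 'b' vs 'd' => differ
  Position 4: 'a' vs 'a' => same
  Position 5: 'b' vs 'a' => differ
  Position 6: 'b' vs 'b' => same
  Position 7: 'd' vs 'c' => differ
  Position 8: 'a' vs 'd' => differ
Total differences (Hamming distance): 6

6


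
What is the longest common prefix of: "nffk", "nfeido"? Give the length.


Words: nffk, nfeido
  Position 0: all 'n' => match
  Position 1: all 'f' => match
  Position 2: ('f', 'e') => mismatch, stop
LCP = "nf" (length 2)

2


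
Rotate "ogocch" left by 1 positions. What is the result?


Input: "ogocch", rotate left by 1
First 1 characters: "o"
Remaining characters: "gocch"
Concatenate remaining + first: "gocch" + "o" = "goccho"

goccho


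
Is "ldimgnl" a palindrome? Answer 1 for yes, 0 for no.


Input: ldimgnl
Reversed: lngmidl
  Compare pos 0 ('l') with pos 6 ('l'): match
  Compare pos 1 ('d') with pos 5 ('n'): MISMATCH
  Compare pos 2 ('i') with pos 4 ('g'): MISMATCH
Result: not a palindrome

0


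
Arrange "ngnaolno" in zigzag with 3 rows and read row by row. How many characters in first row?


Zigzag "ngnaolno" into 3 rows:
Placing characters:
  'n' => row 0
  'g' => row 1
  'n' => row 2
  'a' => row 1
  'o' => row 0
  'l' => row 1
  'n' => row 2
  'o' => row 1
Rows:
  Row 0: "no"
  Row 1: "galo"
  Row 2: "nn"
First row length: 2

2


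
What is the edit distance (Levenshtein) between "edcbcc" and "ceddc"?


Computing edit distance: "edcbcc" -> "ceddc"
DP table:
           c    e    d    d    c
      0    1    2    3    4    5
  e   1    1    1    2    3    4
  d   2    2    2    1    2    3
  c   3    2    3    2    2    2
  b   4    3    3    3    3    3
  c   5    4    4    4    4    3
  c   6    5    5    5    5    4
Edit distance = dp[6][5] = 4

4


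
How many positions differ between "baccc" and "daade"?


Comparing "baccc" and "daade" position by position:
  Position 0: 'b' vs 'd' => DIFFER
  Position 1: 'a' vs 'a' => same
  Position 2: 'c' vs 'a' => DIFFER
  Position 3: 'c' vs 'd' => DIFFER
  Position 4: 'c' vs 'e' => DIFFER
Positions that differ: 4

4


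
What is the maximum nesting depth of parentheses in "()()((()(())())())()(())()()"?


Input: "()()((()(())())())()(())()()"
Tracking depth:
  Position 0 '(': depth becomes 1
  Position 1 ')': depth becomes 0
  Position 2 '(': depth becomes 1
  Position 3 ')': depth becomes 0
  Position 4 '(': depth becomes 1
  Position 5 '(': depth becomes 2
  Position 6 '(': depth becomes 3
  Position 7 ')': depth becomes 2
  Position 8 '(': depth becomes 3
  Position 9 '(': depth becomes 4
  Position 10 ')': depth becomes 3
  Position 11 ')': depth becomes 2
  Position 12 '(': depth becomes 3
  Position 13 ')': depth becomes 2
  Position 14 ')': depth becomes 1
  Position 15 '(': depth becomes 2
  Position 16 ')': depth becomes 1
  Position 17 ')': depth becomes 0
  Position 18 '(': depth becomes 1
  Position 19 ')': depth becomes 0
  Position 20 '(': depth becomes 1
  Position 21 '(': depth becomes 2
  Position 22 ')': depth becomes 1
  Position 23 ')': depth becomes 0
  Position 24 '(': depth becomes 1
  Position 25 ')': depth becomes 0
  Position 26 '(': depth becomes 1
  Position 27 ')': depth becomes 0
Maximum depth reached: 4

4


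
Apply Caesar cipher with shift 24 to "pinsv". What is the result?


Caesar cipher: shift "pinsv" by 24
  'p' (pos 15) + 24 = pos 13 = 'n'
  'i' (pos 8) + 24 = pos 6 = 'g'
  'n' (pos 13) + 24 = pos 11 = 'l'
  's' (pos 18) + 24 = pos 16 = 'q'
  'v' (pos 21) + 24 = pos 19 = 't'
Result: nglqt

nglqt


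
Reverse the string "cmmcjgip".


Input: cmmcjgip
Reading characters right to left:
  Position 7: 'p'
  Position 6: 'i'
  Position 5: 'g'
  Position 4: 'j'
  Position 3: 'c'
  Position 2: 'm'
  Position 1: 'm'
  Position 0: 'c'
Reversed: pigjcmmc

pigjcmmc


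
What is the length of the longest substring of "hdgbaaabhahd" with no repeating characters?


Input: "hdgbaaabhahd"
Sliding window (track last position of each char):
  Position 0 ('h'): window [0,0] length 1 -- new best
  Position 1 ('d'): window [0,1] length 2 -- new best
  Position 2 ('g'): window [0,2] length 3 -- new best
  Position 3 ('b'): window [0,3] length 4 -- new best
  Position 4 ('a'): window [0,4] length 5 -- new best
  Position 5 ('a'): repeat (last at 4), move window start to 5
  Position 5 ('a'): window [5,5] length 1
  Position 6 ('a'): repeat (last at 5), move window start to 6
  Position 6 ('a'): window [6,6] length 1
  Position 7 ('b'): window [6,7] length 2
  Position 8 ('h'): window [6,8] length 3
  Position 9 ('a'): repeat (last at 6), move window start to 7
  Position 9 ('a'): window [7,9] length 3
  Position 10 ('h'): repeat (last at 8), move window start to 9
  Position 10 ('h'): window [9,10] length 2
  Position 11 ('d'): window [9,11] length 3
Longest substring with no repeats: "hdgba" with length 5

5


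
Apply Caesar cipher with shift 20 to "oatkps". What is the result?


Caesar cipher: shift "oatkps" by 20
  'o' (pos 14) + 20 = pos 8 = 'i'
  'a' (pos 0) + 20 = pos 20 = 'u'
  't' (pos 19) + 20 = pos 13 = 'n'
  'k' (pos 10) + 20 = pos 4 = 'e'
  'p' (pos 15) + 20 = pos 9 = 'j'
  's' (pos 18) + 20 = pos 12 = 'm'
Result: iunejm

iunejm


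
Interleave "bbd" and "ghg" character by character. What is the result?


Interleaving "bbd" and "ghg":
  Position 0: 'b' from first, 'g' from second => "bg"
  Position 1: 'b' from first, 'h' from second => "bh"
  Position 2: 'd' from first, 'g' from second => "dg"
Result: bgbhdg

bgbhdg


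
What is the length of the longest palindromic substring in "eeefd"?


Input: "eeefd"
Checking substrings for palindromes:
  [0:3] "eee" (len 3) => palindrome
  [0:2] "ee" (len 2) => palindrome
  [1:3] "ee" (len 2) => palindrome
Longest palindromic substring: "eee" with length 3

3


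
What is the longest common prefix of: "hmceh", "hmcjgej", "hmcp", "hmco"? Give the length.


Words: hmceh, hmcjgej, hmcp, hmco
  Position 0: all 'h' => match
  Position 1: all 'm' => match
  Position 2: all 'c' => match
  Position 3: ('e', 'j', 'p', 'o') => mismatch, stop
LCP = "hmc" (length 3)

3


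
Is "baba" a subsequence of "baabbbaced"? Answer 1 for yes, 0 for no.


Check if "baba" is a subsequence of "baabbbaced"
Greedy scan:
  Position 0 ('b'): matches sub[0] = 'b'
  Position 1 ('a'): matches sub[1] = 'a'
  Position 2 ('a'): no match needed
  Position 3 ('b'): matches sub[2] = 'b'
  Position 4 ('b'): no match needed
  Position 5 ('b'): no match needed
  Position 6 ('a'): matches sub[3] = 'a'
  Position 7 ('c'): no match needed
  Position 8 ('e'): no match needed
  Position 9 ('d'): no match needed
All 4 characters matched => is a subsequence

1


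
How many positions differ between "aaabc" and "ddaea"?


Comparing "aaabc" and "ddaea" position by position:
  Position 0: 'a' vs 'd' => DIFFER
  Position 1: 'a' vs 'd' => DIFFER
  Position 2: 'a' vs 'a' => same
  Position 3: 'b' vs 'e' => DIFFER
  Position 4: 'c' vs 'a' => DIFFER
Positions that differ: 4

4


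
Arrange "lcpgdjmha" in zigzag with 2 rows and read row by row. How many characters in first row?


Zigzag "lcpgdjmha" into 2 rows:
Placing characters:
  'l' => row 0
  'c' => row 1
  'p' => row 0
  'g' => row 1
  'd' => row 0
  'j' => row 1
  'm' => row 0
  'h' => row 1
  'a' => row 0
Rows:
  Row 0: "lpdma"
  Row 1: "cgjh"
First row length: 5

5


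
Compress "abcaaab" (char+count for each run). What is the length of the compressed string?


Input: abcaaab
Runs:
  'a' x 1 => "a1"
  'b' x 1 => "b1"
  'c' x 1 => "c1"
  'a' x 3 => "a3"
  'b' x 1 => "b1"
Compressed: "a1b1c1a3b1"
Compressed length: 10

10


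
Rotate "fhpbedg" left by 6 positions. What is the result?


Input: "fhpbedg", rotate left by 6
First 6 characters: "fhpbed"
Remaining characters: "g"
Concatenate remaining + first: "g" + "fhpbed" = "gfhpbed"

gfhpbed


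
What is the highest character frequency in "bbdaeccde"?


Input: bbdaeccde
Character counts:
  'a': 1
  'b': 2
  'c': 2
  'd': 2
  'e': 2
Maximum frequency: 2

2


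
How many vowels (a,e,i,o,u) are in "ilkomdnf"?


Input: ilkomdnf
Checking each character:
  'i' at position 0: vowel (running total: 1)
  'l' at position 1: consonant
  'k' at position 2: consonant
  'o' at position 3: vowel (running total: 2)
  'm' at position 4: consonant
  'd' at position 5: consonant
  'n' at position 6: consonant
  'f' at position 7: consonant
Total vowels: 2

2


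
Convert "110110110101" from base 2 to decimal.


Input: "110110110101" in base 2
Positional expansion:
  Digit '1' (value 1) x 2^11 = 2048
  Digit '1' (value 1) x 2^10 = 1024
  Digit '0' (value 0) x 2^9 = 0
  Digit '1' (value 1) x 2^8 = 256
  Digit '1' (value 1) x 2^7 = 128
  Digit '0' (value 0) x 2^6 = 0
  Digit '1' (value 1) x 2^5 = 32
  Digit '1' (value 1) x 2^4 = 16
  Digit '0' (value 0) x 2^3 = 0
  Digit '1' (value 1) x 2^2 = 4
  Digit '0' (value 0) x 2^1 = 0
  Digit '1' (value 1) x 2^0 = 1
Sum = 3509

3509


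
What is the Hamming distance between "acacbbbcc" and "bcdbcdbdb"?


Comparing "acacbbbcc" and "bcdbcdbdb" position by position:
  Position 0: 'a' vs 'b' => differ
  Position 1: 'c' vs 'c' => same
  Position 2: 'a' vs 'd' => differ
  Position 3: 'c' vs 'b' => differ
  Position 4: 'b' vs 'c' => differ
  Position 5: 'b' vs 'd' => differ
  Position 6: 'b' vs 'b' => same
  Position 7: 'c' vs 'd' => differ
  Position 8: 'c' vs 'b' => differ
Total differences (Hamming distance): 7

7


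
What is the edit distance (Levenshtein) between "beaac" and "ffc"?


Computing edit distance: "beaac" -> "ffc"
DP table:
           f    f    c
      0    1    2    3
  b   1    1    2    3
  e   2    2    2    3
  a   3    3    3    3
  a   4    4    4    4
  c   5    5    5    4
Edit distance = dp[5][3] = 4

4


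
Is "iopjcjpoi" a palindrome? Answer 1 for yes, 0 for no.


Input: iopjcjpoi
Reversed: iopjcjpoi
  Compare pos 0 ('i') with pos 8 ('i'): match
  Compare pos 1 ('o') with pos 7 ('o'): match
  Compare pos 2 ('p') with pos 6 ('p'): match
  Compare pos 3 ('j') with pos 5 ('j'): match
Result: palindrome

1


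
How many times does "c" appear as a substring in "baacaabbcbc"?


Searching for "c" in "baacaabbcbc"
Scanning each position:
  Position 0: "b" => no
  Position 1: "a" => no
  Position 2: "a" => no
  Position 3: "c" => MATCH
  Position 4: "a" => no
  Position 5: "a" => no
  Position 6: "b" => no
  Position 7: "b" => no
  Position 8: "c" => MATCH
  Position 9: "b" => no
  Position 10: "c" => MATCH
Total occurrences: 3

3


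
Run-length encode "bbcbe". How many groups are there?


Input: bbcbe
Scanning for consecutive runs:
  Group 1: 'b' x 2 (positions 0-1)
  Group 2: 'c' x 1 (positions 2-2)
  Group 3: 'b' x 1 (positions 3-3)
  Group 4: 'e' x 1 (positions 4-4)
Total groups: 4

4


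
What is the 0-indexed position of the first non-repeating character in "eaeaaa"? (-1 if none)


Input: eaeaaa
Character frequencies:
  'a': 4
  'e': 2
Scanning left to right for freq == 1:
  Position 0 ('e'): freq=2, skip
  Position 1 ('a'): freq=4, skip
  Position 2 ('e'): freq=2, skip
  Position 3 ('a'): freq=4, skip
  Position 4 ('a'): freq=4, skip
  Position 5 ('a'): freq=4, skip
  No unique character found => answer = -1

-1


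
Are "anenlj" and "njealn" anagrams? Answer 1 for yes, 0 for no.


Strings: "anenlj", "njealn"
Sorted first:  aejlnn
Sorted second: aejlnn
Sorted forms match => anagrams

1


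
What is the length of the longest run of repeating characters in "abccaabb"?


Input: "abccaabb"
Scanning for longest run:
  Position 1 ('b'): new char, reset run to 1
  Position 2 ('c'): new char, reset run to 1
  Position 3 ('c'): continues run of 'c', length=2
  Position 4 ('a'): new char, reset run to 1
  Position 5 ('a'): continues run of 'a', length=2
  Position 6 ('b'): new char, reset run to 1
  Position 7 ('b'): continues run of 'b', length=2
Longest run: 'c' with length 2

2


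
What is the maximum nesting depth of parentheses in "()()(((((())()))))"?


Input: "()()(((((())()))))"
Tracking depth:
  Position 0 '(': depth becomes 1
  Position 1 ')': depth becomes 0
  Position 2 '(': depth becomes 1
  Position 3 ')': depth becomes 0
  Position 4 '(': depth becomes 1
  Position 5 '(': depth becomes 2
  Position 6 '(': depth becomes 3
  Position 7 '(': depth becomes 4
  Position 8 '(': depth becomes 5
  Position 9 '(': depth becomes 6
  Position 10 ')': depth becomes 5
  Position 11 ')': depth becomes 4
  Position 12 '(': depth becomes 5
  Position 13 ')': depth becomes 4
  Position 14 ')': depth becomes 3
  Position 15 ')': depth becomes 2
  Position 16 ')': depth becomes 1
  Position 17 ')': depth becomes 0
Maximum depth reached: 6

6


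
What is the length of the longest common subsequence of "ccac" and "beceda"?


LCS of "ccac" and "beceda"
DP table:
           b    e    c    e    d    a
      0    0    0    0    0    0    0
  c   0    0    0    1    1    1    1
  c   0    0    0    1    1    1    1
  a   0    0    0    1    1    1    2
  c   0    0    0    1    1    1    2
LCS length = dp[4][6] = 2

2


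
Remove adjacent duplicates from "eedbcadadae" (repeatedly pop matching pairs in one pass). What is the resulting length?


Input: eedbcadadae
Stack-based adjacent duplicate removal:
  Read 'e': push. Stack: e
  Read 'e': matches stack top 'e' => pop. Stack: (empty)
  Read 'd': push. Stack: d
  Read 'b': push. Stack: db
  Read 'c': push. Stack: dbc
  Read 'a': push. Stack: dbca
  Read 'd': push. Stack: dbcad
  Read 'a': push. Stack: dbcada
  Read 'd': push. Stack: dbcadad
  Read 'a': push. Stack: dbcadada
  Read 'e': push. Stack: dbcadadae
Final stack: "dbcadadae" (length 9)

9


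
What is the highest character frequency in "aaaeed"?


Input: aaaeed
Character counts:
  'a': 3
  'd': 1
  'e': 2
Maximum frequency: 3

3


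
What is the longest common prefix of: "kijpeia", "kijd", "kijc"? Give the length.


Words: kijpeia, kijd, kijc
  Position 0: all 'k' => match
  Position 1: all 'i' => match
  Position 2: all 'j' => match
  Position 3: ('p', 'd', 'c') => mismatch, stop
LCP = "kij" (length 3)

3


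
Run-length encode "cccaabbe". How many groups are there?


Input: cccaabbe
Scanning for consecutive runs:
  Group 1: 'c' x 3 (positions 0-2)
  Group 2: 'a' x 2 (positions 3-4)
  Group 3: 'b' x 2 (positions 5-6)
  Group 4: 'e' x 1 (positions 7-7)
Total groups: 4

4


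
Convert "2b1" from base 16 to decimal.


Input: "2b1" in base 16
Positional expansion:
  Digit '2' (value 2) x 16^2 = 512
  Digit 'b' (value 11) x 16^1 = 176
  Digit '1' (value 1) x 16^0 = 1
Sum = 689

689


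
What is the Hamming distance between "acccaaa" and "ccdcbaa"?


Comparing "acccaaa" and "ccdcbaa" position by position:
  Position 0: 'a' vs 'c' => differ
  Position 1: 'c' vs 'c' => same
  Position 2: 'c' vs 'd' => differ
  Position 3: 'c' vs 'c' => same
  Position 4: 'a' vs 'b' => differ
  Position 5: 'a' vs 'a' => same
  Position 6: 'a' vs 'a' => same
Total differences (Hamming distance): 3

3


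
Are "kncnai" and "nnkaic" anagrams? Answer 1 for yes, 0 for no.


Strings: "kncnai", "nnkaic"
Sorted first:  aciknn
Sorted second: aciknn
Sorted forms match => anagrams

1


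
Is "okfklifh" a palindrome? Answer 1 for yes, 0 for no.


Input: okfklifh
Reversed: hfilkfko
  Compare pos 0 ('o') with pos 7 ('h'): MISMATCH
  Compare pos 1 ('k') with pos 6 ('f'): MISMATCH
  Compare pos 2 ('f') with pos 5 ('i'): MISMATCH
  Compare pos 3 ('k') with pos 4 ('l'): MISMATCH
Result: not a palindrome

0


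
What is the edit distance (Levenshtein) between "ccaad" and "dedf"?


Computing edit distance: "ccaad" -> "dedf"
DP table:
           d    e    d    f
      0    1    2    3    4
  c   1    1    2    3    4
  c   2    2    2    3    4
  a   3    3    3    3    4
  a   4    4    4    4    4
  d   5    4    5    4    5
Edit distance = dp[5][4] = 5

5


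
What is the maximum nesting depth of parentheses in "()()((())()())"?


Input: "()()((())()())"
Tracking depth:
  Position 0 '(': depth becomes 1
  Position 1 ')': depth becomes 0
  Position 2 '(': depth becomes 1
  Position 3 ')': depth becomes 0
  Position 4 '(': depth becomes 1
  Position 5 '(': depth becomes 2
  Position 6 '(': depth becomes 3
  Position 7 ')': depth becomes 2
  Position 8 ')': depth becomes 1
  Position 9 '(': depth becomes 2
  Position 10 ')': depth becomes 1
  Position 11 '(': depth becomes 2
  Position 12 ')': depth becomes 1
  Position 13 ')': depth becomes 0
Maximum depth reached: 3

3
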